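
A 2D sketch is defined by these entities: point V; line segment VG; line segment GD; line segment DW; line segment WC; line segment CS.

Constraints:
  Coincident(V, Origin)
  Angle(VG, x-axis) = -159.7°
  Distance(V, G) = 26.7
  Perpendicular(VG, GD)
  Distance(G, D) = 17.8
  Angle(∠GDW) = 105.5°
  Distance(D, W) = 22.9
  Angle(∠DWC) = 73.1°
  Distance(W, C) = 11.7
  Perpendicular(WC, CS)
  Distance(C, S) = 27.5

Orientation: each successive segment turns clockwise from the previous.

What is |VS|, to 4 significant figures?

34.88

V is at the origin; VG runs at -159.7° with length 26.7, so G = (-25.04, -9.263). VG ⟂ GD, so GD runs at 110.3°; with |GD| = 17.8, D = (-31.22, 7.431). ∠GDW = 105.5° gives DW at 35.80° from the x-axis; with |DW| = 22.9, W = (-12.64, 20.83). ∠DWC = 73.1° gives WC at -71.10° from the x-axis; with |WC| = 11.7, C = (-8.854, 9.758). WC ⟂ CS, so CS runs at -161.1°; with |CS| = 27.5, S = (-34.87, 0.8498). Then |VS| = |S − V| = 34.88.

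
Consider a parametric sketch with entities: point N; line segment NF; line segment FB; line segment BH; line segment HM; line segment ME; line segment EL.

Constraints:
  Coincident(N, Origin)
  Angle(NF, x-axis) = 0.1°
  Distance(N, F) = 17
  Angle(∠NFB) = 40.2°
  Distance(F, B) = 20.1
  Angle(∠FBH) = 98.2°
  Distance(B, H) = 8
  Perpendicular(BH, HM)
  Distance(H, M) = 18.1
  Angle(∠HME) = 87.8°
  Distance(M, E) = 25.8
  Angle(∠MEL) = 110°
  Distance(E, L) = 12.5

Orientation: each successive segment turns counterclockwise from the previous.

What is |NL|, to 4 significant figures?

31.63

∠HME = 87.8° gives ME at 43.90° from the x-axis; with |ME| = 25.8, E = (26.28, 12.03). ∠MEL = 110.0° gives EL at 113.9° from the x-axis; with |EL| = 12.5, L = (21.22, 23.46). Then |NL| = |L − N| = 31.63.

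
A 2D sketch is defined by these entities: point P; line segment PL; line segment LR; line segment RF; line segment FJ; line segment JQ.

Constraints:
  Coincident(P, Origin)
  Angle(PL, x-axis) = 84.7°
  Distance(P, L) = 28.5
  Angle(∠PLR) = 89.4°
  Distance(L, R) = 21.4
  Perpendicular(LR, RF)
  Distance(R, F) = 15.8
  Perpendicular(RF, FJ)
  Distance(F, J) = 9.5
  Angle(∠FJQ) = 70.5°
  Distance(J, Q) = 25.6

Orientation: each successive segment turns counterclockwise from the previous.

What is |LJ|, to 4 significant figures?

19.78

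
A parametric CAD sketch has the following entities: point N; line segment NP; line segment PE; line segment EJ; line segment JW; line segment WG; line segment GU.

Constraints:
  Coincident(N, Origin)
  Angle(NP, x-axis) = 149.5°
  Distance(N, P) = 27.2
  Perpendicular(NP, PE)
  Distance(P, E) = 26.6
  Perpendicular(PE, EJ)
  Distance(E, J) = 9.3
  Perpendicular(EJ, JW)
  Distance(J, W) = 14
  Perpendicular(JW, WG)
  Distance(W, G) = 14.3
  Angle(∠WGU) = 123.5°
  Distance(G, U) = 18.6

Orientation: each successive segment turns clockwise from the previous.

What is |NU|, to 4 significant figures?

50.93

N is at the origin; NP runs at 149.5° with length 27.2, so P = (-23.44, 13.81). NP ⟂ PE, so PE runs at 59.50°; with |PE| = 26.6, E = (-9.936, 36.72). The perpendicularity gives EJ at right angles to PE, so EJ runs at -30.50°; with |EJ| = 9.3, J = (-1.923, 32.00). EJ is perpendicular to JW, so JW runs at -120.5°; with |JW| = 14.0, W = (-9.028, 19.94). The perpendicularity gives WG at right angles to JW, so WG runs at 149.5°; with |WG| = 14.3, G = (-21.35, 27.20). ∠WGU = 123.5° gives GU at 93.00° from the x-axis; with |GU| = 18.6, U = (-22.32, 45.77). Then |NU| = |U − N| = 50.93.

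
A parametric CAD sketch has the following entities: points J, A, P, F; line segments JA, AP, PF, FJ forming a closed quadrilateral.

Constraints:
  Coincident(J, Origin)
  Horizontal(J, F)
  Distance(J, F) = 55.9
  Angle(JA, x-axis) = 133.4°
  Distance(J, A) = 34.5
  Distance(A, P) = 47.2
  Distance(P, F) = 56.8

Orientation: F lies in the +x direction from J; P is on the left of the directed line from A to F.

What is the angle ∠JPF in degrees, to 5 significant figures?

63.856°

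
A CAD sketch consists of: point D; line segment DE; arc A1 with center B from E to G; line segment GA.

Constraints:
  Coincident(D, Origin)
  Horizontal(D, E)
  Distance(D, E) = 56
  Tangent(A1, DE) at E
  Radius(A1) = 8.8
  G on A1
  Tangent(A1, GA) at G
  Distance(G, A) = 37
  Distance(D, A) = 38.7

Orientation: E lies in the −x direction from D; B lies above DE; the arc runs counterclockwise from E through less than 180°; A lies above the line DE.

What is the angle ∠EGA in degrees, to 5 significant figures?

156.36°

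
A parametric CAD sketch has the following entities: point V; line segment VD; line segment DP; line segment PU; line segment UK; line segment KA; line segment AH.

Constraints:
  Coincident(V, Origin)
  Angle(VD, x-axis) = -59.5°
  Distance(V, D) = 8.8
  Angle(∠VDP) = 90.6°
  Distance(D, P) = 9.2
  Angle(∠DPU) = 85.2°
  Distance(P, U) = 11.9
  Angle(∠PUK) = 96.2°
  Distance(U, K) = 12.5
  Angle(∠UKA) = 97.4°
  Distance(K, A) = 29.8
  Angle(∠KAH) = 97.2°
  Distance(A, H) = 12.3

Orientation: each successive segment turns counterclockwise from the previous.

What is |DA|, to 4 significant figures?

19.42

V is at the origin; VD runs at -59.5° with length 8.8, so D = (4.466, -7.582). ∠VDP = 90.6° gives DP at 29.90° from the x-axis; with |DP| = 9.2, P = (12.44, -2.996). ∠DPU = 85.2° gives PU at 124.7° from the x-axis; with |PU| = 11.9, U = (5.667, 6.787). ∠PUK = 96.2° gives UK at -151.5° from the x-axis; with |UK| = 12.5, K = (-5.318, 0.8228). ∠UKA = 97.4° gives KA at -68.90° from the x-axis; with |KA| = 29.8, A = (5.410, -26.98). Then |DA| = |A − D| = 19.42.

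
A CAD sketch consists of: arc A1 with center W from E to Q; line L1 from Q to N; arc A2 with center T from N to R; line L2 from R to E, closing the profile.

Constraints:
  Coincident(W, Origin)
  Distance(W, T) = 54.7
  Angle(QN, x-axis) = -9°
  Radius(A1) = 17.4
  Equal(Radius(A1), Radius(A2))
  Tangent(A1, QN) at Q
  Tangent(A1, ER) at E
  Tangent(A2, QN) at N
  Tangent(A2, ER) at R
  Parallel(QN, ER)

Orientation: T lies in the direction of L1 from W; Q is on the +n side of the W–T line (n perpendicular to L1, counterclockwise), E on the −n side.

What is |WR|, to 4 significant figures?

57.40

The slot axis is L1's direction at -9.0°, so u = (cos -9.0°, sin -9.0°) = (0.9877, -0.1564) and n = (−sin -9.0°, cos -9.0°) = (0.1564, 0.9877). W is at the origin and T lies 54.7 along u from W, so T = 54.7·u = (54.03, -8.557). Tangency of A1 to both parallel lines with radius 17.4 puts Q and E at W ± 17.4·n: Q = (2.722, 17.19), E = (-2.722, -17.19). Equal radii place N and R the same way about T: N = T + 17.4·n = (56.75, 8.629), R = T − 17.4·n = (51.30, -25.74). Then |WR| = |R − W| = 57.40.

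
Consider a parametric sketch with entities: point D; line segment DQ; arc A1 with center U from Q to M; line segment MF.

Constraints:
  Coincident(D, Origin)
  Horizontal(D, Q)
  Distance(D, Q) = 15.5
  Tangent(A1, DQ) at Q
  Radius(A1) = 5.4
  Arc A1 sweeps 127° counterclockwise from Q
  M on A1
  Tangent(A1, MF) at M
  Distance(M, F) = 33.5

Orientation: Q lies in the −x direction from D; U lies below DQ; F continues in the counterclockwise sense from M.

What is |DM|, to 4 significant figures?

21.62

D is at the origin; DQ is horizontal with |DQ| = 15.5 and Q on the −x side, so Q = (-15.50, 0.000). The tangent condition forces UQ to be normal to DQ, so U = Q + (0, -5.4) = (-15.50, -5.400). On A1, Q sits at bearing 90° from U; a 127° counterclockwise sweep puts M at bearing 217°, so M = U + 5.4·(cos 217°, sin 217°) = (-19.81, -8.650). Then |DM| = |M − D| = 21.62.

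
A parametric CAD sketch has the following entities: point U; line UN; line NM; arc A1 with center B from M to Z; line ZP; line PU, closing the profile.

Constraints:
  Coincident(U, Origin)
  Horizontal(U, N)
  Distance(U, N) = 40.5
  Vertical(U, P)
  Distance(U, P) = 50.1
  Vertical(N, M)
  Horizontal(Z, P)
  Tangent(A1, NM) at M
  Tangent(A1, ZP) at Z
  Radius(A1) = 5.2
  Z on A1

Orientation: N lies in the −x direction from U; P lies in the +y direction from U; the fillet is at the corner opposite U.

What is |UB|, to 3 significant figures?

57.1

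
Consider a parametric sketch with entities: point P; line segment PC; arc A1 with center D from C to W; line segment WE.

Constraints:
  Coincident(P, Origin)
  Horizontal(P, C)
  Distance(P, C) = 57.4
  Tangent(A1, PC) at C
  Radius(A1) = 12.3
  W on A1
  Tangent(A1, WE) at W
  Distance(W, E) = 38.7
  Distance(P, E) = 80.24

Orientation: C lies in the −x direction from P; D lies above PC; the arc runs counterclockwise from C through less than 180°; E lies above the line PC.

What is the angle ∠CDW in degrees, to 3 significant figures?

112°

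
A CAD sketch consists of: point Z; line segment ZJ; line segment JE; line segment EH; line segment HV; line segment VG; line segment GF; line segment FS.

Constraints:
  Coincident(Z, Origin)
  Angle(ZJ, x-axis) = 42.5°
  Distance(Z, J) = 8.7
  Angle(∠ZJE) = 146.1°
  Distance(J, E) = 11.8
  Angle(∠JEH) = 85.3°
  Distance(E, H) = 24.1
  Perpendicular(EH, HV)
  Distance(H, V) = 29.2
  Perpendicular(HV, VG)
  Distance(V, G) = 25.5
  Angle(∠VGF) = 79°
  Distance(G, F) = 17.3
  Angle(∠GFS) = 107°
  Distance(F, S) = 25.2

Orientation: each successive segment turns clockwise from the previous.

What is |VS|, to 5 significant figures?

19.824

Z is at the origin; ZJ runs at 42.5° with length 8.7, so J = (6.4143, 5.8776). ∠ZJE = 146.1° gives JE at 8.6000° from the x-axis; with |JE| = 11.8, E = (18.082, 7.6422). ∠JEH = 85.3° gives EH at -86.100° from the x-axis; with |EH| = 24.1, H = (19.721, -16.402). The perpendicularity gives HV at right angles to EH, so HV runs at -176.10°; with |HV| = 29.2, V = (-9.4116, -18.388). The perpendicularity gives VG at right angles to HV, so VG runs at 93.900°; with |VG| = 25.5, G = (-11.146, 7.0529). ∠VGF = 79.0° gives GF at -7.1000° from the x-axis; with |GF| = 17.3, F = (6.0214, 4.9146). ∠GFS = 107.0° gives FS at -80.100° from the x-axis; with |FS| = 25.2, S = (10.354, -19.910). Then |VS| = |S − V| = 19.824.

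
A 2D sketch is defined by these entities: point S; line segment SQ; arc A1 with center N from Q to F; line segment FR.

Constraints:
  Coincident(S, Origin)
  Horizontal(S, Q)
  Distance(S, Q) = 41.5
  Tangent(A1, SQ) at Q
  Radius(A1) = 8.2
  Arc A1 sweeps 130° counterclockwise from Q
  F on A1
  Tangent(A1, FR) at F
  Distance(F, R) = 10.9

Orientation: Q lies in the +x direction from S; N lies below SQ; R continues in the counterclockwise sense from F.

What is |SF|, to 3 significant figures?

37.7

S is at the origin; SQ is horizontal with |SQ| = 41.5 and Q on the +x side, so Q = (41.5, 0.00). A1 meets SQ tangentially, so NQ is at right angles to SQ, so N = Q + (0, -8.2) = (41.5, -8.20). On A1, Q sits at bearing 90° from N; a 130° counterclockwise sweep puts F at bearing 220°, so F = N + 8.2·(cos 220°, sin 220°) = (35.2, -13.5). Then |SF| = |F − S| = 37.7.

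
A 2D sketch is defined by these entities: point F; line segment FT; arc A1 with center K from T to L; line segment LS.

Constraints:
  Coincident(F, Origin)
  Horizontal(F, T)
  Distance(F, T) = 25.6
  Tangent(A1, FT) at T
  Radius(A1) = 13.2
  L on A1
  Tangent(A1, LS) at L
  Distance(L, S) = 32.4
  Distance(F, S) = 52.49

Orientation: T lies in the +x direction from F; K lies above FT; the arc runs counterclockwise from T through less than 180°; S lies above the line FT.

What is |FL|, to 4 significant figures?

42.00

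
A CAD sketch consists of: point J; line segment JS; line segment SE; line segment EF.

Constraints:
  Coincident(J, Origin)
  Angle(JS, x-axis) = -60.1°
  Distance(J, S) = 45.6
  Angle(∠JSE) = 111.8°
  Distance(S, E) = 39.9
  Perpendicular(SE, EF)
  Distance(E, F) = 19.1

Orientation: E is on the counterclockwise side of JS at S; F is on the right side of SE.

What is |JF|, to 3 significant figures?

83.7

J is at the origin; JS runs at -60.1° with length 45.6, so S = 45.6·(cos -60.1°, sin -60.1°) = (22.7, -39.5). ∠JSE = 111.8°, so SE runs at -60.1° + (180° − 111.8°) = 8.10° from the x-axis; with |SE| = 39.9, E = S + 39.9·(cos 8.10°, sin 8.10°) = (62.2, -33.9). SE is perpendicular to EF; with |EF| = 19.1 on the right of SE, F = E + 19.1·(0.141, -0.990) = (64.9, -52.8). Then |JF| = |F − J| = 83.7.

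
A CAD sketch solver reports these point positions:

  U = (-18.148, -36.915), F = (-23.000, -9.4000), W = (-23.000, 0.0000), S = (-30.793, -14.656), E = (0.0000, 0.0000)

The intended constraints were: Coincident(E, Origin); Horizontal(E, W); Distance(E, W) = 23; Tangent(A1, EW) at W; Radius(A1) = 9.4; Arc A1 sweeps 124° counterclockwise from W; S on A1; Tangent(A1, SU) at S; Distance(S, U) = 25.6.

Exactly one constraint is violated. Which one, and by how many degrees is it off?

Tangent(A1, SU) at S — off by 4.40°.

E = (0.00, 0.00) ✓; E.y = 0.00, W.y = 0.00 ✓; |EW| = 23.00 ✓; ∠(FW, WE) = 90.00° ✓; |FW| = 9.400 ✓; bearing(F→S) − bearing(F→W) = 124.0° ✓; |FS| = 9.400 ✓; ∠(FS, SU) = 94.40° ✗; |SU| = 25.60 ✓.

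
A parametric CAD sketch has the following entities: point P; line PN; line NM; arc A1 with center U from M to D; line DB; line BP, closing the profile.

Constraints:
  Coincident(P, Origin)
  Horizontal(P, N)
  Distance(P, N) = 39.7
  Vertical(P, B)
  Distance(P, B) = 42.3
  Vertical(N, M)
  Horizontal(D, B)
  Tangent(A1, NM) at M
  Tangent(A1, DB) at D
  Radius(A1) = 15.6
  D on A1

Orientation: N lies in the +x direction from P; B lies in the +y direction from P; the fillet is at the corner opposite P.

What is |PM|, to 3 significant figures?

47.8

P is at the origin; PN is horizontal with |PN| = 39.7 and N on the +x side, so N = (39.7, 0.00). PB is vertical with |PB| = 42.3 and B on the +y side, so B = (0.00, 42.3). The virtual corner opposite P is at (39.7, 42.3). Since A1 is tangent to NM there, UM ⟂ NM and tangency of A1 to DB means the radius UD is perpendicular to DB, with radius 15.6, so the center U sits 15.6 in from both sides at U = (24.1, 26.7). That places the tangent points at M = (39.7, 26.7) on NM and D = (24.1, 42.3) on DB. Then |PM| = |M − P| = 47.8.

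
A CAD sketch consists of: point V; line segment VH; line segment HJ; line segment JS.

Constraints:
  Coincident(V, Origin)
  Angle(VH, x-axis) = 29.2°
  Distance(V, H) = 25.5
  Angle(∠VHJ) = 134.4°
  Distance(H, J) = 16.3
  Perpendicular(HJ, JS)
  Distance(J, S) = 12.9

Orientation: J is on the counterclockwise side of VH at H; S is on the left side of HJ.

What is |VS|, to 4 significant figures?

34.55

V is at the origin; VH runs at 29.2° with length 25.5, so H = 25.5·(cos 29.2°, sin 29.2°) = (22.26, 12.44). ∠VHJ = 134.4°, so HJ runs at 29.2° + (180° − 134.4°) = 74.80° from the x-axis; with |HJ| = 16.3, J = H + 16.3·(cos 74.80°, sin 74.80°) = (26.53, 28.17). The perpendicularity gives JS at right angles to HJ; with |JS| = 12.9 on the left of HJ, S = J + 12.9·(-0.9650, 0.2622) = (14.08, 31.55). Then |VS| = |S − V| = 34.55.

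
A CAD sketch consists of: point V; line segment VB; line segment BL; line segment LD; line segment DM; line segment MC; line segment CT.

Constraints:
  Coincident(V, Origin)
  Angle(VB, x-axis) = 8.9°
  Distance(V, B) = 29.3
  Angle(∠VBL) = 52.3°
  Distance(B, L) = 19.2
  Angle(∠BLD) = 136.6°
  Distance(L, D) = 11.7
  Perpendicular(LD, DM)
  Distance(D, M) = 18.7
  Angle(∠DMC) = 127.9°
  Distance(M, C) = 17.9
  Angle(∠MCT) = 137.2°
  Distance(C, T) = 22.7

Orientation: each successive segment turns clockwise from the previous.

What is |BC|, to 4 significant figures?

20.13

V is at the origin; VB runs at 8.9° with length 29.3, so B = (28.95, 4.533). ∠VBL = 52.3° gives BL at -118.8° from the x-axis; with |BL| = 19.2, L = (19.70, -12.29). ∠BLD = 136.6° gives LD at -162.2° from the x-axis; with |LD| = 11.7, D = (8.558, -15.87). The perpendicularity gives DM at right angles to LD, so DM runs at 107.8°; with |DM| = 18.7, M = (2.841, 1.936). ∠DMC = 127.9° gives MC at 55.70° from the x-axis; with |MC| = 17.9, C = (12.93, 16.72). Then |BC| = |C − B| = 20.13.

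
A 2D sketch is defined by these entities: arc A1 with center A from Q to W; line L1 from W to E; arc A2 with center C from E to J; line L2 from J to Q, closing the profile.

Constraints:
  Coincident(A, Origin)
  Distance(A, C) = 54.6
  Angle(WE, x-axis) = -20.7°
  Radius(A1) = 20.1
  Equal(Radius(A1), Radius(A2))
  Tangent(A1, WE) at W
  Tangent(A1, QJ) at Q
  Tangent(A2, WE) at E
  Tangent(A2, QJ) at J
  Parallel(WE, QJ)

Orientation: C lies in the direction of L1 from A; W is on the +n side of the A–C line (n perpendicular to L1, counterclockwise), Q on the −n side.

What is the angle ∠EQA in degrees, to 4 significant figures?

53.64°

Tangency of A1 to both parallel lines with radius 20.1 puts W and Q at A ± 20.1·n: W = (7.105, 18.80), Q = (-7.105, -18.80). Equal radii place E and J the same way about C: E = C + 20.1·n = (58.18, -0.4973), J = C − 20.1·n = (43.97, -38.10). Then cos ∠EQA = QE·QA / (|QE||QA|), giving 53.64°.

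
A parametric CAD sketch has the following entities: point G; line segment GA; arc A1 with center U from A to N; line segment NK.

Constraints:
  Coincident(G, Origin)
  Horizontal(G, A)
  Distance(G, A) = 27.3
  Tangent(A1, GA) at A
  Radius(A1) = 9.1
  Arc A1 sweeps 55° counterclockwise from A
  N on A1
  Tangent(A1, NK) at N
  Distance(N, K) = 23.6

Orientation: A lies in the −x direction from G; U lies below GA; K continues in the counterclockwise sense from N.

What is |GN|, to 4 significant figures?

34.97

G is at the origin; G and A share the same y with |GA| = 27.3 and A on the −x side, so A = (-27.30, 0.000). Since A1 is tangent to GA there, UA ⟂ GA, so U = A + (0, -9.1) = (-27.30, -9.100). On A1, A sits at bearing 90° from U; a 55° counterclockwise sweep puts N at bearing 145°, so N = U + 9.1·(cos 145°, sin 145°) = (-34.75, -3.880). Then |GN| = |N − G| = 34.97.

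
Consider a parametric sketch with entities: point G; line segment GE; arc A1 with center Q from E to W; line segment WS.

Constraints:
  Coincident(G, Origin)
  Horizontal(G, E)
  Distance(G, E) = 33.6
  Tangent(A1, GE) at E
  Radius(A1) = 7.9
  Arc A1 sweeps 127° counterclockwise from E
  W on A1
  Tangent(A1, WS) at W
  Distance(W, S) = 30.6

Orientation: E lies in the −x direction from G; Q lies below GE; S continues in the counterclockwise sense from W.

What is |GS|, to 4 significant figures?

42.87

On A1, E sits at bearing 90° from Q; a 127° counterclockwise sweep puts W at bearing 217°, so W = Q + 7.9·(cos 217°, sin 217°) = (-39.91, -12.65). Tangency of A1 to WS means the radius QW is perpendicular to WS, so WS runs along (−sin 217°, cos 217°); with |WS| = 30.6, S = (-21.49, -37.09). Then |GS| = |S − G| = 42.87.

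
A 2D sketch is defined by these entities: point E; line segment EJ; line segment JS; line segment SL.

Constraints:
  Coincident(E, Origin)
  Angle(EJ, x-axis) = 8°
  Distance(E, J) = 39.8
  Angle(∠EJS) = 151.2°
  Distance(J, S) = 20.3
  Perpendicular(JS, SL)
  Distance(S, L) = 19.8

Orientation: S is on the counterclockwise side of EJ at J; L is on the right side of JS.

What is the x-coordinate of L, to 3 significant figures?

67.5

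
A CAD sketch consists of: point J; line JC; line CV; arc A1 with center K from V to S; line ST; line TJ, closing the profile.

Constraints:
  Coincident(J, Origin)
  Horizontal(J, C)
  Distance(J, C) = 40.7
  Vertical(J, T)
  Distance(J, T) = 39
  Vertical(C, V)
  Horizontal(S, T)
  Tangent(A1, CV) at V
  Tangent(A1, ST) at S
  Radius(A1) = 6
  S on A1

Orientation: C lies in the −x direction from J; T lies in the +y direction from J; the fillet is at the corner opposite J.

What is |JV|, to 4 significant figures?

52.40

J is at the origin; J and C share the same y with |JC| = 40.7 and C on the −x side, so C = (-40.70, 0.000). J and T share the same x with |JT| = 39.0 and T on the +y side, so T = (0.000, 39.00). The virtual corner opposite J is at (-40.70, 39.00). Tangency of A1 to CV means the radius KV is perpendicular to CV and since A1 is tangent to ST there, KS ⟂ ST, with radius 6.0, so the center K sits 6.0 in from both sides at K = (-34.70, 33.00). That places the tangent points at V = (-40.70, 33.00) on CV and S = (-34.70, 39.00) on ST. Then |JV| = |V − J| = 52.40.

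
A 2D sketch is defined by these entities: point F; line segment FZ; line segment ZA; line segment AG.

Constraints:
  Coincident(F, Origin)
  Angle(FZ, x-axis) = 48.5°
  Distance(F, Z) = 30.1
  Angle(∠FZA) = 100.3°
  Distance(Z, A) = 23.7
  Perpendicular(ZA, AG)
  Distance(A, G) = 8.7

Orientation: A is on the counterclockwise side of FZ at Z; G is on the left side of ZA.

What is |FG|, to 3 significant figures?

35.8

F is at the origin; FZ runs at 48.5° with length 30.1, so Z = 30.1·(cos 48.5°, sin 48.5°) = (19.9, 22.5). ∠FZA = 100.3°, so ZA runs at 48.5° + (180° − 100.3°) = 128° from the x-axis; with |ZA| = 23.7, A = Z + 23.7·(cos 128°, sin 128°) = (5.29, 41.2). ZA is perpendicular to AG; with |AG| = 8.7 on the left of ZA, G = A + 8.7·(-0.786, -0.618) = (-1.55, 35.8). Then |FG| = |G − F| = 35.8.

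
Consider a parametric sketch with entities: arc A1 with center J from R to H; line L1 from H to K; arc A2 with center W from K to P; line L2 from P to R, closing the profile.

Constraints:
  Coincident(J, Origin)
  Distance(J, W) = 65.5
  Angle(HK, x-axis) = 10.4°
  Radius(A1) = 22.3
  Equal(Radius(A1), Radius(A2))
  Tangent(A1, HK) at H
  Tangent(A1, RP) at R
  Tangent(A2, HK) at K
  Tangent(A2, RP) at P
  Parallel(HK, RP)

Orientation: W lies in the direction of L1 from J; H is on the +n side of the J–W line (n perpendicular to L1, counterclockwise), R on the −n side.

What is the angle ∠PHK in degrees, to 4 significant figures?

34.25°

Tangency of A1 to both parallel lines with radius 22.3 puts H and R at J ± 22.3·n: H = (-4.026, 21.93), R = (4.026, -21.93). Equal radii place K and P the same way about W: K = W + 22.3·n = (60.40, 33.76), P = W − 22.3·n = (68.45, -10.11). Then cos ∠PHK = HP·HK / (|HP||HK|), giving 34.25°.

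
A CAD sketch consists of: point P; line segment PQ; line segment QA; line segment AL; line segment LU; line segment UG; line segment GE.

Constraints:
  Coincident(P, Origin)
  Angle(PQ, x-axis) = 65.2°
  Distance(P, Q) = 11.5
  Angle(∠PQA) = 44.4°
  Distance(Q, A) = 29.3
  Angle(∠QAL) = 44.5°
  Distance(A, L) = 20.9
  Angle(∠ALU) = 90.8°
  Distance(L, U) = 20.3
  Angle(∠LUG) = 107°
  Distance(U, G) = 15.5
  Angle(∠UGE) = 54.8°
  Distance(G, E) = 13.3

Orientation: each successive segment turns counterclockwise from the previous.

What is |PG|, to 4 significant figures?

21.43

∠ALU = 90.8° gives LU at 65.50° from the x-axis; with |LU| = 20.3, U = (4.989, 10.11). ∠LUG = 107.0° gives UG at 138.5° from the x-axis; with |UG| = 15.5, G = (-6.620, 20.38). Then |PG| = |G − P| = 21.43.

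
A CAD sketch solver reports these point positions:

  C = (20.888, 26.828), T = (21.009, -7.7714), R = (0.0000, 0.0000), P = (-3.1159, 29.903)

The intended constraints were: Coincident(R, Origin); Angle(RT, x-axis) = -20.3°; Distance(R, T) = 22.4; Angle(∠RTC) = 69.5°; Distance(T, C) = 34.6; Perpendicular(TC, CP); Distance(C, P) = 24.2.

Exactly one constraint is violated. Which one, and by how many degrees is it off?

Perpendicular(TC, CP) — off by 7.50°.

R = (0.00, 0.00) ✓; RT at -20.30° ✓; |RT| = 22.40 ✓; ∠RTC = 69.50° ✓; |TC| = 34.60 ✓; ∠(TC, CP) = 82.50° ✗; |CP| = 24.20 ✓.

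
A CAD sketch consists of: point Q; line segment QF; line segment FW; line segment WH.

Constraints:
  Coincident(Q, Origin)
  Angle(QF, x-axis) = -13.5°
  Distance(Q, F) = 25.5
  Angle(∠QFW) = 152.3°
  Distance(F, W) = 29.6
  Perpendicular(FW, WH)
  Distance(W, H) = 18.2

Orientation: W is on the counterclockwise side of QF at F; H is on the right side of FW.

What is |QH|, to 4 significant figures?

60.21

Q is at the origin; QF runs at -13.5° with length 25.5, so F = 25.5·(cos -13.5°, sin -13.5°) = (24.80, -5.953). ∠QFW = 152.3°, so FW runs at -13.5° + (180° − 152.3°) = 14.20° from the x-axis; with |FW| = 29.6, W = F + 29.6·(cos 14.20°, sin 14.20°) = (53.49, 1.308). The perpendicularity gives WH at right angles to FW; with |WH| = 18.2 on the right of FW, H = W + 18.2·(0.2453, -0.9694) = (57.96, -16.34). Then |QH| = |H − Q| = 60.21.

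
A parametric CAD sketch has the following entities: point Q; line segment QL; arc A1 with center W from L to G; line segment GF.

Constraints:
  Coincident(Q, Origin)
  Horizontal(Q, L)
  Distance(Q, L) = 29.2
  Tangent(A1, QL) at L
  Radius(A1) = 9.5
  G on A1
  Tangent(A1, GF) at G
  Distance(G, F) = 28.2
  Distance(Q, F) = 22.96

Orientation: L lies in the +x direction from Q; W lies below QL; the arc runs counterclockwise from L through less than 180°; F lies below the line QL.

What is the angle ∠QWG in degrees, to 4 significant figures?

26.78°

Q is at the origin; Q and L share the same y with |QL| = 29.2 and L on the +x side, so L = (29.20, 0.000). The tangent condition forces WL to be normal to QL, so W = L + (0, -9.5) = (29.20, -9.500). Since WG ⟂ GF (tangency), |WF| = √(9.5² + 28.2²) = 29.76 regardless of where G sits on A1. So F lies on both circle(Q, 22.96) and circle(W, 29.76); the below-QL intersection is F = (2.587, -22.81). G is the foot of the tangent from F: G = (22.46, -2.805).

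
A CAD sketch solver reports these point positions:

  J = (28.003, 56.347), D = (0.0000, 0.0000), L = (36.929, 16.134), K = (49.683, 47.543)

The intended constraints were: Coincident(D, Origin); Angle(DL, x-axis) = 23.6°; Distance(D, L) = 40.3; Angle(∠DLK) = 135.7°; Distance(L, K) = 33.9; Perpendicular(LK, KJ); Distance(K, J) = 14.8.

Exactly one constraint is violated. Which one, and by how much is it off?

Distance(K, J) = 14.8 — off by 8.60.

D = (0.00, 0.00) ✓; DL at 23.60° ✓; |DL| = 40.30 ✓; ∠DLK = 135.7° ✓; |LK| = 33.90 ✓; ∠(LK, KJ) = 90.00° ✓; |KJ| = 23.40 ✗.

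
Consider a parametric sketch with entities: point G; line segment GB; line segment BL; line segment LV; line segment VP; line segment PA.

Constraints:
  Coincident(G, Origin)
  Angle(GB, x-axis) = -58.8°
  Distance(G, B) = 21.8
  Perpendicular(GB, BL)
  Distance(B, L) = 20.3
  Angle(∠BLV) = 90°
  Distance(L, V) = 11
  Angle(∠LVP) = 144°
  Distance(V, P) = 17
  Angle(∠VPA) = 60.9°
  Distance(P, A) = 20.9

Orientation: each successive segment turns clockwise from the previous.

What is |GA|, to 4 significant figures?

16.07

G is at the origin; GB runs at -58.8° with length 21.8, so B = (11.29, -18.65). The perpendicularity gives BL at right angles to GB, so BL runs at -148.8°; with |BL| = 20.3, L = (-6.071, -29.16). ∠BLV = 90.0° gives LV at 121.2° from the x-axis; with |LV| = 11.0, V = (-11.77, -19.75). ∠LVP = 144.0° gives VP at 85.20° from the x-axis; with |VP| = 17.0, P = (-10.35, -2.814). ∠VPA = 60.9° gives PA at -33.90° from the x-axis; with |PA| = 20.9, A = (7.001, -14.47). Then |GA| = |A − G| = 16.07.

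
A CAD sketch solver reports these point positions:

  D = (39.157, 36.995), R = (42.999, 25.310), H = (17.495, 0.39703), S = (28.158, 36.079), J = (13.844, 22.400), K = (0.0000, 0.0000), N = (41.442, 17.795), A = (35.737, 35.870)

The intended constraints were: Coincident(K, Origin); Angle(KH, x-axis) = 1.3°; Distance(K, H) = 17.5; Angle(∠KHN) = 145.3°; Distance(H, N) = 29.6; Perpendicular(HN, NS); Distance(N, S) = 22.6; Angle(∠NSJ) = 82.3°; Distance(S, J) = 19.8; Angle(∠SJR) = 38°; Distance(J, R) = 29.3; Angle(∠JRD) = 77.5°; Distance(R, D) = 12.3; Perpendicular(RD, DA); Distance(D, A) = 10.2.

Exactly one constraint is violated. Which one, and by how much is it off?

Distance(D, A) = 10.2 — off by 6.60.

K = (0.00, 0.00) ✓; KH at 1.300° ✓; |KH| = 17.50 ✓; ∠KHN = 145.3° ✓; |HN| = 29.60 ✓; ∠(HN, NS) = 90.00° ✓; |NS| = 22.60 ✓; ∠NSJ = 82.30° ✓; |SJ| = 19.80 ✓; ∠SJR = 38.00° ✓; |JR| = 29.30 ✓; ∠JRD = 77.50° ✓; |RD| = 12.30 ✓; ∠(RD, DA) = 90.01° ✓; |DA| = 3.600 ✗.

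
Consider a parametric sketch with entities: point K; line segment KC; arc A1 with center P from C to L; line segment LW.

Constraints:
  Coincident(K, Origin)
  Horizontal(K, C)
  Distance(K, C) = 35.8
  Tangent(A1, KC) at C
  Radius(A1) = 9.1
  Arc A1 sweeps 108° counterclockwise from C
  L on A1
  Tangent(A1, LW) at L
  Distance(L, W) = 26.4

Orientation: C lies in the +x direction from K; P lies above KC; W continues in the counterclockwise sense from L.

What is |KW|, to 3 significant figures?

51.8

K is at the origin; KC is horizontal with |KC| = 35.8 and C on the +x side, so C = (35.8, 0.00). The tangent condition forces PC to be normal to KC, so P = C + (0, 9.1) = (35.8, 9.10). On A1, C sits at bearing -90° from P; a 108° counterclockwise sweep puts L at bearing 18°, so L = P + 9.1·(cos 18°, sin 18°) = (44.5, 11.9). The tangent condition forces PL to be normal to LW, so LW runs along (−sin 18°, cos 18°); with |LW| = 26.4, W = (36.3, 37.0). Then |KW| = |W − K| = 51.8.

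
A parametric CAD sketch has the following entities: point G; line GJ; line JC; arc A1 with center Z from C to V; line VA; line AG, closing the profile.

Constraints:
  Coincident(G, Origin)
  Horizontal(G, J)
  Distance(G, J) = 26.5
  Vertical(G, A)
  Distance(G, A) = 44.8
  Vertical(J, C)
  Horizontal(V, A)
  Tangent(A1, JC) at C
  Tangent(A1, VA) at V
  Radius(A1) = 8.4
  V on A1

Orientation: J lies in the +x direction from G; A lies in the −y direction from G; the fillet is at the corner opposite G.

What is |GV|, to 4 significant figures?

48.32

G is at the origin; GJ is horizontal with |GJ| = 26.5 and J on the +x side, so J = (26.50, 0.000). GA is vertical with |GA| = 44.8 and A on the −y side, so A = (0.000, -44.80). The virtual corner opposite G is at (26.50, -44.80). A1 meets JC tangentially, so ZC is at right angles to JC and since A1 is tangent to VA there, ZV ⟂ VA, with radius 8.4, so the center Z sits 8.4 in from both sides at Z = (18.10, -36.40). That places the tangent points at C = (26.50, -36.40) on JC and V = (18.10, -44.80) on VA. Then |GV| = |V − G| = 48.32.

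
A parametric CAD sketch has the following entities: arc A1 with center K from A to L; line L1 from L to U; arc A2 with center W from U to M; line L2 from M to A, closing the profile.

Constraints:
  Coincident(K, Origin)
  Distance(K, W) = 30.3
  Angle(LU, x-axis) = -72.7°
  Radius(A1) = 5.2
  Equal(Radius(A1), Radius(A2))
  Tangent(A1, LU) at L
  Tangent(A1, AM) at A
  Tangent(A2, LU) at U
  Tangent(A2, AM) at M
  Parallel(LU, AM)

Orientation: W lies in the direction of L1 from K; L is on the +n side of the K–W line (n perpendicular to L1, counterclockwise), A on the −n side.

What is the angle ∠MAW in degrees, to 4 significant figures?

9.738°

The slot axis is L1's direction at -72.7°, so u = (cos -72.7°, sin -72.7°) = (0.2974, -0.9548) and n = (−sin -72.7°, cos -72.7°) = (0.9548, 0.2974). K is at the origin and W lies 30.3 along u from K, so W = 30.3·u = (9.010, -28.93). Tangency of A1 to both parallel lines with radius 5.2 puts L and A at K ± 5.2·n: L = (4.965, 1.546), A = (-4.965, -1.546). Equal radii place U and M the same way about W: U = W + 5.2·n = (13.98, -27.38), M = W − 5.2·n = (4.046, -30.48). Then cos ∠MAW = AM·AW / (|AM||AW|), giving 9.738°.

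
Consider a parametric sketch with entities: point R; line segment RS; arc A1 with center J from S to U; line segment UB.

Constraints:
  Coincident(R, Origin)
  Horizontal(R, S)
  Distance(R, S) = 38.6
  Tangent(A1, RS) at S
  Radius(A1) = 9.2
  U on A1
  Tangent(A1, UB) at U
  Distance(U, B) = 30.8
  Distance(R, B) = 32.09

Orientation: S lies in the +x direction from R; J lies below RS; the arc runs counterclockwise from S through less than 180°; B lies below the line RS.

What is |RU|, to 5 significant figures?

31.310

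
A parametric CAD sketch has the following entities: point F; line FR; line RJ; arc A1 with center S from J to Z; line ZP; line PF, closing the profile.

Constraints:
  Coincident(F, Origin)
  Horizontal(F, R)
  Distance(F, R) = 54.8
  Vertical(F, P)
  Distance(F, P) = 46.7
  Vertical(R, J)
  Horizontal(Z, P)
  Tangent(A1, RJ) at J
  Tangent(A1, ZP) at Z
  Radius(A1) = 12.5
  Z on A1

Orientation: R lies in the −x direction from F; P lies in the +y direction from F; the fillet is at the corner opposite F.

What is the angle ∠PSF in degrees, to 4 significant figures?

55.42°

F is at the origin; F and R share the same y with |FR| = 54.8 and R on the −x side, so R = (-54.80, 0.000). F and P share the same x with |FP| = 46.7 and P on the +y side, so P = (0.000, 46.70). The virtual corner opposite F is at (-54.80, 46.70). A1 meets RJ tangentially, so SJ is at right angles to RJ and tangency of A1 to ZP means the radius SZ is perpendicular to ZP, with radius 12.5, so the center S sits 12.5 in from both sides at S = (-42.30, 34.20). Then cos ∠PSF = SP·SF / (|SP||SF|), giving 55.42°.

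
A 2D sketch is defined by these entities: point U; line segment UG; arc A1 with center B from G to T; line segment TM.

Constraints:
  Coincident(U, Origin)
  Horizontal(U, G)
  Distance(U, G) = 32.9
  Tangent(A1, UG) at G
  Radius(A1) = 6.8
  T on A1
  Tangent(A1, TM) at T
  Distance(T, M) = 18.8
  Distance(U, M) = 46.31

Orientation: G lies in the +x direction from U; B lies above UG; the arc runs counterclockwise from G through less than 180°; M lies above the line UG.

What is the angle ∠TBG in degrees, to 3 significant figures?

94.3°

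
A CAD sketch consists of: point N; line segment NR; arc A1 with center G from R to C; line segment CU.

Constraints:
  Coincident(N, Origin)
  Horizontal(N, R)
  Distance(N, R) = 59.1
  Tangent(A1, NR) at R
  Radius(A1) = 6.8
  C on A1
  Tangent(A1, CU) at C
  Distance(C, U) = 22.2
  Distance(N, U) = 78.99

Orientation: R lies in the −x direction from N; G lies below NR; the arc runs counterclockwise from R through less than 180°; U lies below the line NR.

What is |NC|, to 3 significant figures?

65.2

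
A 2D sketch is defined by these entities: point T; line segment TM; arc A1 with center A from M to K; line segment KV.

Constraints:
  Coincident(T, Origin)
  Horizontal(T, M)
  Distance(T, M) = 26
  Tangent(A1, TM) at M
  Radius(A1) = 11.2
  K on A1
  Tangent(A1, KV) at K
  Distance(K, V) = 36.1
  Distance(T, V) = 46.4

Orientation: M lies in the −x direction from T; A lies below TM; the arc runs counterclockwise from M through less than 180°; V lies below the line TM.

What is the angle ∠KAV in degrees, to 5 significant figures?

72.764°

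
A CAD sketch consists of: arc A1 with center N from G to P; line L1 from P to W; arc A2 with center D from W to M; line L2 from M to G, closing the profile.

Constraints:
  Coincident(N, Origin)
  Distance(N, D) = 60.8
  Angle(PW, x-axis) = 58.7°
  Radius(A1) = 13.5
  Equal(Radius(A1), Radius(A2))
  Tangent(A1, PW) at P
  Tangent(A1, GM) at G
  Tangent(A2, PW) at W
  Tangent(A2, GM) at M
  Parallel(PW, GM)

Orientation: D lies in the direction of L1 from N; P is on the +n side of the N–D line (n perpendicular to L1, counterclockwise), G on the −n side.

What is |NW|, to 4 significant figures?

62.28

The slot axis is L1's direction at 58.7°, so u = (cos 58.7°, sin 58.7°) = (0.5195, 0.8545) and n = (−sin 58.7°, cos 58.7°) = (-0.8545, 0.5195). N is at the origin and D lies 60.8 along u from N, so D = 60.8·u = (31.59, 51.95). Tangency of A1 to both parallel lines with radius 13.5 puts P and G at N ± 13.5·n: P = (-11.54, 7.014), G = (11.54, -7.014). Equal radii place W and M the same way about D: W = D + 13.5·n = (20.05, 58.96), M = D − 13.5·n = (43.12, 44.94). Then |NW| = |W − N| = 62.28.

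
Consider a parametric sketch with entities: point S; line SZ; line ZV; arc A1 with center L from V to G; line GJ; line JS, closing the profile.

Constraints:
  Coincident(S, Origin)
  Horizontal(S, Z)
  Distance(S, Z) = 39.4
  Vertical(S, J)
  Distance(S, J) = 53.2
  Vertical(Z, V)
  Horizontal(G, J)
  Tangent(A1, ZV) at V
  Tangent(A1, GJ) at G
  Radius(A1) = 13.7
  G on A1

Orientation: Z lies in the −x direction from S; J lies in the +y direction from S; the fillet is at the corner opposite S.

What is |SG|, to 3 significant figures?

59.1

S is at the origin; SZ is horizontal with |SZ| = 39.4 and Z on the −x side, so Z = (-39.4, 0.00). S and J share the same x with |SJ| = 53.2 and J on the +y side, so J = (0.00, 53.2). The virtual corner opposite S is at (-39.4, 53.2). Since A1 is tangent to ZV there, LV ⟂ ZV and tangency of A1 to GJ means the radius LG is perpendicular to GJ, with radius 13.7, so the center L sits 13.7 in from both sides at L = (-25.7, 39.5). That places the tangent points at V = (-39.4, 39.5) on ZV and G = (-25.7, 53.2) on GJ. Then |SG| = |G − S| = 59.1.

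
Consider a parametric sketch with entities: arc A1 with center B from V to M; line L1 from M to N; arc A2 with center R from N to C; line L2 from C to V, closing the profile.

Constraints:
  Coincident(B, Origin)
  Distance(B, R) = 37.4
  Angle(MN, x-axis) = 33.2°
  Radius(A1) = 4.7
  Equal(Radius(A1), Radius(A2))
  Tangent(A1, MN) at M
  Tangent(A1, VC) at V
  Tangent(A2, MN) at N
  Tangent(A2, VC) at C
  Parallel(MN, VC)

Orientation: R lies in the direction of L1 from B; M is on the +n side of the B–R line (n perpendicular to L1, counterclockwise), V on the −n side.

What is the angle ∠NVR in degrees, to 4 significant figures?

6.946°

Tangency of A1 to both parallel lines with radius 4.7 puts M and V at B ± 4.7·n: M = (-2.574, 3.933), V = (2.574, -3.933). Equal radii place N and C the same way about R: N = R + 4.7·n = (28.72, 24.41), C = R − 4.7·n = (33.87, 16.55). Then cos ∠NVR = VN·VR / (|VN||VR|), giving 6.946°.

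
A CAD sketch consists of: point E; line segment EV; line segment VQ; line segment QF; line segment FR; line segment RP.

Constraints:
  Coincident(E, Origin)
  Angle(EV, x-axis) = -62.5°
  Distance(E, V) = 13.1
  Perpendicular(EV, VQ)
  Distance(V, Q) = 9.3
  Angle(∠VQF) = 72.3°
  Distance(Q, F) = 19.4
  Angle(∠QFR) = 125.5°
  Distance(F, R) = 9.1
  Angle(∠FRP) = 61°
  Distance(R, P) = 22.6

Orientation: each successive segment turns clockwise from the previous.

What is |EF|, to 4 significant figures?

6.367

E is at the origin; EV runs at -62.5° with length 13.1, so V = (6.049, -11.62). EV ⟂ VQ, so VQ runs at -152.5°; with |VQ| = 9.3, Q = (-2.200, -15.91). ∠VQF = 72.3° gives QF at 99.80° from the x-axis; with |QF| = 19.4, F = (-5.502, 3.203). Then |EF| = |F − E| = 6.367.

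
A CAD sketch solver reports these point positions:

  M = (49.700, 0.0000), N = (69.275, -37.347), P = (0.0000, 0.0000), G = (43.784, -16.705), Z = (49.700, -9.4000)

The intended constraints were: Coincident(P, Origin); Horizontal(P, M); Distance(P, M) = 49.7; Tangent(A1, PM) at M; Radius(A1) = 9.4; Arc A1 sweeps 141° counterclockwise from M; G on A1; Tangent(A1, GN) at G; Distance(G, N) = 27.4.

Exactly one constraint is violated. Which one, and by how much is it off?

Distance(G, N) = 27.4 — off by 5.40.

P = (0.00, 0.00) ✓; P.y = 0.00, M.y = 0.00 ✓; |PM| = 49.70 ✓; ∠(ZM, MP) = 90.00° ✓; |ZM| = 9.400 ✓; bearing(Z→G) − bearing(Z→M) = 141.0° ✓; |ZG| = 9.400 ✓; ∠(ZG, GN) = 90.00° ✓; |GN| = 32.80 ✗.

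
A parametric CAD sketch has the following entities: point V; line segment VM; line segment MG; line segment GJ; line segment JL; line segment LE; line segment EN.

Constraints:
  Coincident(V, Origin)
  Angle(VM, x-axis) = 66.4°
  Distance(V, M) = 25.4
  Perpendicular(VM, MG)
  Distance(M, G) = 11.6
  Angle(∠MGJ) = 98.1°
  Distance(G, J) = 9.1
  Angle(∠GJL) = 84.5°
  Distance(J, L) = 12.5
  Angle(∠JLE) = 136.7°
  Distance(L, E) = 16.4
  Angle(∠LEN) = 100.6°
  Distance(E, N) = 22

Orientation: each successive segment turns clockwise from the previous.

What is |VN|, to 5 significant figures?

45.563

∠JLE = 136.7° gives LE at 115.70° from the x-axis; with |LE| = 16.4, E = (-0.41496, 29.120). ∠LEN = 100.6° gives EN at 36.300° from the x-axis; with |EN| = 22.0, N = (17.315, 42.144). Then |VN| = |N − V| = 45.563.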